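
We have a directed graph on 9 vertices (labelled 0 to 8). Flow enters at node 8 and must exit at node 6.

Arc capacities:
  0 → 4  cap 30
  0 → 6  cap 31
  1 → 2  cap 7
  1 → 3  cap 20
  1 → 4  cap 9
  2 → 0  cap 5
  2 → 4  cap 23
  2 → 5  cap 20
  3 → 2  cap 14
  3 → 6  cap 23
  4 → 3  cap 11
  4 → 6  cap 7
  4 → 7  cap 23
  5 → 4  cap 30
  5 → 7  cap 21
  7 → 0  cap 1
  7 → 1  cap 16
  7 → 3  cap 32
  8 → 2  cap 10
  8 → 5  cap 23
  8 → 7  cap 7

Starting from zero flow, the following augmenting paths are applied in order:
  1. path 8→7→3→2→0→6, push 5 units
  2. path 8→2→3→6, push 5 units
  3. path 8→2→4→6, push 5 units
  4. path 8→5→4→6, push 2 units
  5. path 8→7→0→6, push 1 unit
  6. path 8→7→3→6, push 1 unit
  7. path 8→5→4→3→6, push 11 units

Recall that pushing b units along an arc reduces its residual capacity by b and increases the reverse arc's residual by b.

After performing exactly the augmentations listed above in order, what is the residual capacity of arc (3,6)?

Residual capacity of (3,6): 6

after path 1 (8→7→3→2→0→6, push 5): res(3,6)=23
after path 2 (8→2→3→6, push 5): res(3,6)=18
after path 3 (8→2→4→6, push 5): res(3,6)=18
after path 4 (8→5→4→6, push 2): res(3,6)=18
after path 5 (8→7→0→6, push 1): res(3,6)=18
after path 6 (8→7→3→6, push 1): res(3,6)=17
after path 7 (8→5→4→3→6, push 11): res(3,6)=6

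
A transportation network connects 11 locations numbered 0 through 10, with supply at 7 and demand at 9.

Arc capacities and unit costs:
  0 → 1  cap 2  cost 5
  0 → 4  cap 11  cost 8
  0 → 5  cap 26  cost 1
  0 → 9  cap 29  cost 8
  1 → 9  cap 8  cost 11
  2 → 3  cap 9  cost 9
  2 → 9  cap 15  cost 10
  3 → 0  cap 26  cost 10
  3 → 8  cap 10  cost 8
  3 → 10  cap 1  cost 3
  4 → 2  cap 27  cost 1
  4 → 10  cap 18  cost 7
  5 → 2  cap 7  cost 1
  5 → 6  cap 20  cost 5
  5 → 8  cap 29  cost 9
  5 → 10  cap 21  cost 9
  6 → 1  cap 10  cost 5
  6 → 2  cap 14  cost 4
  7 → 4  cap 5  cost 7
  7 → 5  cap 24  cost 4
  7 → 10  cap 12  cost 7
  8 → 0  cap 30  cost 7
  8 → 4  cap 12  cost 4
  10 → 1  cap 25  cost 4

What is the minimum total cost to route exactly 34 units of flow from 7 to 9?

Minimum cost for 34 units: 748

shortest-cost path #1: 7→5→2→9 push 7 @ unit cost 15 (adds 105)
shortest-cost path #2: 7→4→2→9 push 5 @ unit cost 18 (adds 90)
shortest-cost path #3: 7→10→1→9 push 8 @ unit cost 22 (adds 176)
shortest-cost path #4: 7→5→6→2→9 push 3 @ unit cost 23 (adds 69)
shortest-cost path #5: 7→5→8→0→9 push 11 @ unit cost 28 (adds 308)
total cost = 748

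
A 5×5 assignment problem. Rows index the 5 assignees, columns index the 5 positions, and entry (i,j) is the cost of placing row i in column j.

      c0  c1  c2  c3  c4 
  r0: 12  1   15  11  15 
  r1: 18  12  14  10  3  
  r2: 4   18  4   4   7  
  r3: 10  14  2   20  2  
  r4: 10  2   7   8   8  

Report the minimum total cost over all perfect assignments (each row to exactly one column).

Minimum assignment cost: 18

optimal assignment: row0→col1 (cost 1), row1→col4 (cost 3), row2→col0 (cost 4), row3→col2 (cost 2), row4→col3 (cost 8)
total = 1 + 3 + 4 + 2 + 8 = 18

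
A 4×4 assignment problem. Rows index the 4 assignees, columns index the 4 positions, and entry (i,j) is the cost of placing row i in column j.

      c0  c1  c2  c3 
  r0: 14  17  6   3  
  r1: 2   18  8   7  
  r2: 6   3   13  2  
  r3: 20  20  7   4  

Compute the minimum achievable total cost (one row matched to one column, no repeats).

Minimum assignment cost: 15

one of 2 optimal assignments: row0→col2 (cost 6), row1→col0 (cost 2), row2→col1 (cost 3), row3→col3 (cost 4)
total = 6 + 2 + 3 + 4 = 15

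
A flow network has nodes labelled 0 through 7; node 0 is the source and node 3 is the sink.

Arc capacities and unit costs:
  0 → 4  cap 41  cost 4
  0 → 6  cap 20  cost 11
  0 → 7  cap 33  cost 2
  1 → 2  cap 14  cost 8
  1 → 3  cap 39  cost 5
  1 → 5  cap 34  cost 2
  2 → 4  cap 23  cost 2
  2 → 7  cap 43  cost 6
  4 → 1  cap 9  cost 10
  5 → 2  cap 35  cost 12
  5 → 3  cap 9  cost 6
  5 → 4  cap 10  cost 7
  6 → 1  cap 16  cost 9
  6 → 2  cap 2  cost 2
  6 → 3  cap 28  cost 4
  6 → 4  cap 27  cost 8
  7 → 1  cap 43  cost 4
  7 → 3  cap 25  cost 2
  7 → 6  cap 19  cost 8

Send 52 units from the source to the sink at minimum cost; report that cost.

shortest-cost path #1: 0→7→3 push 25 @ unit cost 4 (adds 100)
shortest-cost path #2: 0→7→1→3 push 8 @ unit cost 11 (adds 88)
shortest-cost path #3: 0→6→3 push 19 @ unit cost 15 (adds 285)
total cost = 473

Minimum cost for 52 units: 473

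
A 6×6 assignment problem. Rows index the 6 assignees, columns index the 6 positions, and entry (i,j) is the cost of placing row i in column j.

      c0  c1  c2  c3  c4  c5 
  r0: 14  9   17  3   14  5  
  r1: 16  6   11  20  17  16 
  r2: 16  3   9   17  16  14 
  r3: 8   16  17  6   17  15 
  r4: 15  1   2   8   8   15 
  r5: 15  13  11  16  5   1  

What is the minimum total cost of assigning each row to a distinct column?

one of 2 optimal assignments: row0→col3 (cost 3), row1→col2 (cost 11), row2→col1 (cost 3), row3→col0 (cost 8), row4→col4 (cost 8), row5→col5 (cost 1)
total = 3 + 11 + 3 + 8 + 8 + 1 = 34

Minimum assignment cost: 34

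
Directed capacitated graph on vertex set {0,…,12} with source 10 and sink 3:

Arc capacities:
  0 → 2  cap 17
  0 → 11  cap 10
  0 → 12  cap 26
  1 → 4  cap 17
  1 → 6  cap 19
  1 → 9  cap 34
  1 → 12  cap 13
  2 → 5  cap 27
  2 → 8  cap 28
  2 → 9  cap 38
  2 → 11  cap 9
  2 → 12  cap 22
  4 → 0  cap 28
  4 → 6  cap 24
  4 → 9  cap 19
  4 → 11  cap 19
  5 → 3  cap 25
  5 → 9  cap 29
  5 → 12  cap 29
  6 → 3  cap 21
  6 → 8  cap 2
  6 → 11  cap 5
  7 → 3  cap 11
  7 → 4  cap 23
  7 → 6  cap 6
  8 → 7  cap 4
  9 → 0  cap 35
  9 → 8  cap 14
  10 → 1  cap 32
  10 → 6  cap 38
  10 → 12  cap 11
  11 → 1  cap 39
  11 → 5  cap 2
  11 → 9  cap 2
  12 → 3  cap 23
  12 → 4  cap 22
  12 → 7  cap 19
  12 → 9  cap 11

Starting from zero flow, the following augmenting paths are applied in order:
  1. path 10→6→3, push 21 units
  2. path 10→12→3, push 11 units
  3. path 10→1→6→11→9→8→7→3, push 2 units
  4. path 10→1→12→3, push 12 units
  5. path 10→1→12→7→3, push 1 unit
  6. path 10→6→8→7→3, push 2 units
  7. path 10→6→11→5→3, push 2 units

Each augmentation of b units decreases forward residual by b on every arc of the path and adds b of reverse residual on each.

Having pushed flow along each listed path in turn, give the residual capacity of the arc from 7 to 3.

after path 1 (10→6→3, push 21): res(7,3)=11
after path 2 (10→12→3, push 11): res(7,3)=11
after path 3 (10→1→6→11→9→8→7→3, push 2): res(7,3)=9
after path 4 (10→1→12→3, push 12): res(7,3)=9
after path 5 (10→1→12→7→3, push 1): res(7,3)=8
after path 6 (10→6→8→7→3, push 2): res(7,3)=6
after path 7 (10→6→11→5→3, push 2): res(7,3)=6

Residual capacity of (7,3): 6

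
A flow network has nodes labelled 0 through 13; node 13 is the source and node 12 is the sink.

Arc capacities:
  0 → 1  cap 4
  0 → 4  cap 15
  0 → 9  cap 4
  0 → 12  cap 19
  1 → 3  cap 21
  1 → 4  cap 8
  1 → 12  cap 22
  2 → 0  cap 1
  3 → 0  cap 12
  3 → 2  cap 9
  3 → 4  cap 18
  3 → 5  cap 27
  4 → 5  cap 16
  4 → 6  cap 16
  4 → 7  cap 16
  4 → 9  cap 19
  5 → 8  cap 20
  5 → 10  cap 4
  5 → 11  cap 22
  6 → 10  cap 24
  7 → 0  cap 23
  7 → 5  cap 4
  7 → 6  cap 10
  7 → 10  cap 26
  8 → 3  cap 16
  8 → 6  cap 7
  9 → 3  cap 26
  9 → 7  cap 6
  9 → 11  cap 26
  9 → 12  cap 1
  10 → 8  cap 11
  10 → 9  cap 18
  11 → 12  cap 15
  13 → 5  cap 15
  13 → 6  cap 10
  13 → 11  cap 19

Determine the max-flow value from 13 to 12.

Maximum flow value: 39

augment #1: 13→11→12 bottleneck 15, total now 15
augment #2: 13→5→10→9→12 bottleneck 1, total now 16
augment #3: 13→5→8→3→0→12 bottleneck 12, total now 28
augment #4: 13→5→8→3→2→0→12 bottleneck 1, total now 29
augment #5: 13→5→10→9→7→0→12 bottleneck 1, total now 30
augment #6: 13→6→10→9→7→0→12 bottleneck 5, total now 35
augment #7: 13→6→10→8→3→4→7→0→1→12 bottleneck 3, total now 38
augment #8: 13→6→10→9→3→4→7→0→1→12 bottleneck 1, total now 39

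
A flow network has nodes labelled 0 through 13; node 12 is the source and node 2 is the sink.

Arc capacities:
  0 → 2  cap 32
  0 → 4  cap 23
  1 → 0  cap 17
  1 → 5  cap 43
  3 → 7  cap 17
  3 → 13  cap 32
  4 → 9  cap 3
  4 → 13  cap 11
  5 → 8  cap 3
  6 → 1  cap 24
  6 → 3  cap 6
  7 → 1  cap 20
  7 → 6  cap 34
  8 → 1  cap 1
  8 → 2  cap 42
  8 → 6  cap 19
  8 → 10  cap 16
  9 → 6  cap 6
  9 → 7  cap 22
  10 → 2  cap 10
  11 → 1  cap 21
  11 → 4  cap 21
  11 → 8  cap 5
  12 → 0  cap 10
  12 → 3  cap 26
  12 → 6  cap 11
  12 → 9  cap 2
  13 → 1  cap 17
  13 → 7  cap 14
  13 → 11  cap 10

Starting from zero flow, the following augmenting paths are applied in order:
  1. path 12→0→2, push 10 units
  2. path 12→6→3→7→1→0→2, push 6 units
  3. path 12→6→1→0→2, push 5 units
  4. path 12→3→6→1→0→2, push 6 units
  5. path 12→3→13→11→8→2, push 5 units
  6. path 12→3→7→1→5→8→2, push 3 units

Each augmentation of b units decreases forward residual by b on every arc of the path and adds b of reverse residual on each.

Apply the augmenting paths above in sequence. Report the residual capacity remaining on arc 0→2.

after path 1 (12→0→2, push 10): res(0,2)=22
after path 2 (12→6→3→7→1→0→2, push 6): res(0,2)=16
after path 3 (12→6→1→0→2, push 5): res(0,2)=11
after path 4 (12→3→6→1→0→2, push 6): res(0,2)=5
after path 5 (12→3→13→11→8→2, push 5): res(0,2)=5
after path 6 (12→3→7→1→5→8→2, push 3): res(0,2)=5

Residual capacity of (0,2): 5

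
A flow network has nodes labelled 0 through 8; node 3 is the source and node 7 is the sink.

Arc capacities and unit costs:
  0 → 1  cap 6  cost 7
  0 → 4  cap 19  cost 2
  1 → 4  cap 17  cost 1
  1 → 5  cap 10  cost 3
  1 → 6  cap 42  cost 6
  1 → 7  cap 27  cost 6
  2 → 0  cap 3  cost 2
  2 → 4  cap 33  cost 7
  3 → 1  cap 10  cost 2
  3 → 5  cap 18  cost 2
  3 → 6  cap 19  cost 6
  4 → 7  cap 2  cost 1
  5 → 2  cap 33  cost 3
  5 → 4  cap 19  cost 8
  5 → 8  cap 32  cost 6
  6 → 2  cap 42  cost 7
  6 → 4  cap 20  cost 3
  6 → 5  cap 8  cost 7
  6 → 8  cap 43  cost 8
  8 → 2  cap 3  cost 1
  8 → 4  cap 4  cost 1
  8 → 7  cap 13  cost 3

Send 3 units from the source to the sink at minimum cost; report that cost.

shortest-cost path #1: 3→1→4→7 push 2 @ unit cost 4 (adds 8)
shortest-cost path #2: 3→1→7 push 1 @ unit cost 8 (adds 8)
total cost = 16

Minimum cost for 3 units: 16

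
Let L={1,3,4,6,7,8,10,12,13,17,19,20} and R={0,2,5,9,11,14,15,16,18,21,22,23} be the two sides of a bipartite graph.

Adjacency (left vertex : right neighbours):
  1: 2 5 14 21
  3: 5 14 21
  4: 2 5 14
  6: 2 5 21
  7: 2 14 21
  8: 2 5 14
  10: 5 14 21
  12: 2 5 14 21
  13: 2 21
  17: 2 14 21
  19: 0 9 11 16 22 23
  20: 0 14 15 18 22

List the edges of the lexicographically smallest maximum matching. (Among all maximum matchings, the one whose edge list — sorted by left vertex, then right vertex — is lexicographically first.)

|M| = 6 (so the lex-smallest maximum matching has 6 edges)
process left vertices in ascending order; for each, take the smallest-labelled available neighbour that still permits 6 edges overall, or leave it unmatched if none does
lex-smallest matching: {1-2, 3-5, 4-14, 6-21, 19-0, 20-15}

Lex-smallest maximum matching: {(1,2), (3,5), (4,14), (6,21), (19,0), (20,15)}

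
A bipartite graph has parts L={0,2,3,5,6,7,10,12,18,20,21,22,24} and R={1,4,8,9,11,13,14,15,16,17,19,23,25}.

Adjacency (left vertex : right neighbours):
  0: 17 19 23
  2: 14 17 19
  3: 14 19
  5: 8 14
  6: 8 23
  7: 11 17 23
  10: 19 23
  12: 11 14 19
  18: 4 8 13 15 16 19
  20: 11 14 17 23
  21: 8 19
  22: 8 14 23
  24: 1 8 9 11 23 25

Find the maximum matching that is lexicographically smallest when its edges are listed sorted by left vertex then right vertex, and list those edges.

Lex-smallest maximum matching: {(0,17), (2,14), (3,19), (5,8), (6,23), (7,11), (18,4), (24,1)}

|M| = 8 (so the lex-smallest maximum matching has 8 edges)
process left vertices in ascending order; for each, take the smallest-labelled available neighbour that still permits 8 edges overall, or leave it unmatched if none does
lex-smallest matching: {0-17, 2-14, 3-19, 5-8, 6-23, 7-11, 18-4, 24-1}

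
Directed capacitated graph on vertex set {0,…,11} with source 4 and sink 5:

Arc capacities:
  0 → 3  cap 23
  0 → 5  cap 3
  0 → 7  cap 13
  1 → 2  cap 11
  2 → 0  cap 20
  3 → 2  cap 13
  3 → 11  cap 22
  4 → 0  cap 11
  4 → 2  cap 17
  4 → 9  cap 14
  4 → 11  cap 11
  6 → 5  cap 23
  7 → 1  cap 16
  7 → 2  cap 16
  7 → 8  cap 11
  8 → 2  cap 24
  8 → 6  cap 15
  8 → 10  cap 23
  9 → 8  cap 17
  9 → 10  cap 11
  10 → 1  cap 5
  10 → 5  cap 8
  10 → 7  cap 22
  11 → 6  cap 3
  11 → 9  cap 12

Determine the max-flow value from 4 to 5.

Maximum flow value: 29

augment #1: 4→0→5 bottleneck 3, total now 3
augment #2: 4→9→10→5 bottleneck 8, total now 11
augment #3: 4→11→6→5 bottleneck 3, total now 14
augment #4: 4→9→8→6→5 bottleneck 6, total now 20
augment #5: 4→0→7→8→6→5 bottleneck 8, total now 28
augment #6: 4→11→9→8→6→5 bottleneck 1, total now 29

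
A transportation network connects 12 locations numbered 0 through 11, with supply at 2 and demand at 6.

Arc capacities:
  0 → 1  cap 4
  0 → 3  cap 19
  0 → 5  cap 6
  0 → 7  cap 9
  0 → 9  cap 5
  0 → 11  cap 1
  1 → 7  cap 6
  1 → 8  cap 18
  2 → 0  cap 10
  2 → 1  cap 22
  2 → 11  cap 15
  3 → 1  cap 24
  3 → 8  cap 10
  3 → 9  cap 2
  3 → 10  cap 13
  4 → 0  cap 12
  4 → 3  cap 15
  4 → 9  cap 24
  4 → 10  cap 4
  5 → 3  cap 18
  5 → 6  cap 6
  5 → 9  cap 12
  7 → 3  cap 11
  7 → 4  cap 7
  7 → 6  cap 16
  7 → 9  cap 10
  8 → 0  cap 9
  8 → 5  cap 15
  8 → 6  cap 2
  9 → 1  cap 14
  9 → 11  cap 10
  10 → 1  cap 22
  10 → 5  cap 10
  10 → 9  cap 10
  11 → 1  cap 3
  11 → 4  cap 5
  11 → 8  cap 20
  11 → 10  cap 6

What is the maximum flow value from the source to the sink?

Maximum flow value: 23

augment #1: 2→0→5→6 bottleneck 6, total now 6
augment #2: 2→0→7→6 bottleneck 4, total now 10
augment #3: 2→1→7→6 bottleneck 6, total now 16
augment #4: 2→1→8→6 bottleneck 2, total now 18
augment #5: 2→1→8→0→7→6 bottleneck 5, total now 23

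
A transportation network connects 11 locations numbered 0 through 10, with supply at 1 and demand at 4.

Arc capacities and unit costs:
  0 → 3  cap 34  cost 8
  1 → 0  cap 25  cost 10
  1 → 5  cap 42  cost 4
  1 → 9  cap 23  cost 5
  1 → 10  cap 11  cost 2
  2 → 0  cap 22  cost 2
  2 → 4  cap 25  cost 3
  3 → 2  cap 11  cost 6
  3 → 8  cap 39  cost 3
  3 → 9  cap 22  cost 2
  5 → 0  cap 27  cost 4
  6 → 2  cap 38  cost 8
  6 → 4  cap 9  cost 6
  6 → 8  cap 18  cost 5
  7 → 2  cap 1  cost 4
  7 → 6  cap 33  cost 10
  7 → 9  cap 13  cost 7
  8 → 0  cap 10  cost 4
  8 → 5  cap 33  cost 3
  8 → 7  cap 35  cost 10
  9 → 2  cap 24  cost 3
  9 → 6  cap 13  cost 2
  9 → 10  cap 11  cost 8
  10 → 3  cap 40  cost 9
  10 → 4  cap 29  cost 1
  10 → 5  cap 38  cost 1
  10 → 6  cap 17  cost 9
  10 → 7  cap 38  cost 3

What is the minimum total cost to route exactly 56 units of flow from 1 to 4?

Minimum cost for 56 units: 866

shortest-cost path #1: 1→10→4 push 11 @ unit cost 3 (adds 33)
shortest-cost path #2: 1→9→2→4 push 23 @ unit cost 11 (adds 253)
shortest-cost path #3: 1→5→0→3→9→2→4 push 1 @ unit cost 24 (adds 24)
shortest-cost path #4: 1→5→0→3→2→4 push 1 @ unit cost 25 (adds 25)
shortest-cost path #5: 1→5→0→3→9→6→4 push 9 @ unit cost 26 (adds 234)
shortest-cost path #6: 1→5→0→3→9→10→4 push 11 @ unit cost 27 (adds 297)
total cost = 866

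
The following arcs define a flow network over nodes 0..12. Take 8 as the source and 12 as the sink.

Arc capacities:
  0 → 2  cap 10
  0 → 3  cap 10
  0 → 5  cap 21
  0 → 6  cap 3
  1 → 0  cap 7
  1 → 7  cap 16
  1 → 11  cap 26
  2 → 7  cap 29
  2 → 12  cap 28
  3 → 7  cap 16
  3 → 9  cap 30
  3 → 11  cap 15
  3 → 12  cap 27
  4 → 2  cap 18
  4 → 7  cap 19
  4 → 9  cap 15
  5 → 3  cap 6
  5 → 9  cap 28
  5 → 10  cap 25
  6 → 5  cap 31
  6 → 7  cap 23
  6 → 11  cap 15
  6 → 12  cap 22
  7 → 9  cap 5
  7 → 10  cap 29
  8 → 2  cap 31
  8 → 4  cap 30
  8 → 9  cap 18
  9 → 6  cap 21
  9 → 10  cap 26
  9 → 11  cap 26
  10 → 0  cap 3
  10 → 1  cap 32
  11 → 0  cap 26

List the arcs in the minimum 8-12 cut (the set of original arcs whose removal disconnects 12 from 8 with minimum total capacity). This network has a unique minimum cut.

augment #1: 8→2→12 push 28
augment #2: 8→9→6→12 push 18
augment #3: 8→4→9→6→12 push 3
augment #4: 8→2→7→10→0→3→12 push 3
augment #5: 8→4→9→11→0→3→12 push 7
augment #6: 8→4→9→11→0→6→12 push 1
augment #7: 8→4→9→11→0→5→3→12 push 4
augment #8: 8→4→7→9→11→0→5→3→12 push 2
max flow = 66; residual-reachable set from 8 gives S-side
cut edges (S→T): {(0,3), (2,12), (5,3), (6,12)} total cap 66

Min-cut arcs: {(0,3), (2,12), (5,3), (6,12)} (total capacity 66)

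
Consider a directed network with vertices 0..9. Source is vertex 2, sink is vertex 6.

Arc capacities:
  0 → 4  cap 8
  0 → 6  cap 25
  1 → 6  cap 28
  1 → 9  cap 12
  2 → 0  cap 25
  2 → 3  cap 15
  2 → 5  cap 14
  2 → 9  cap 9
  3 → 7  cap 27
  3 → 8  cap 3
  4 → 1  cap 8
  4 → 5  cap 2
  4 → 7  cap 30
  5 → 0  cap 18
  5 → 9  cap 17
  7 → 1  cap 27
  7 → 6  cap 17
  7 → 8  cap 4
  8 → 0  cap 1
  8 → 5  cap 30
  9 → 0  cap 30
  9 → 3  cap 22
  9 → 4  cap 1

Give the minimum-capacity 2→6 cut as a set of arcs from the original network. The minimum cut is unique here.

augment #1: 2→0→6 push 25
augment #2: 2→3→7→6 push 15
augment #3: 2→9→3→7→6 push 2
augment #4: 2→9→4→1→6 push 1
augment #5: 2→5→0→4→1→6 push 7
augment #6: 2→9→3→7→1→6 push 6
augment #7: 2→5→0→4→7→1→6 push 1
augment #8: 2→5→9→3→7→1→6 push 4
max flow = 61; residual-reachable set from 2 gives S-side
cut edges (S→T): {(0,4), (0,6), (3,7), (9,4)} total cap 61

Min-cut arcs: {(0,4), (0,6), (3,7), (9,4)} (total capacity 61)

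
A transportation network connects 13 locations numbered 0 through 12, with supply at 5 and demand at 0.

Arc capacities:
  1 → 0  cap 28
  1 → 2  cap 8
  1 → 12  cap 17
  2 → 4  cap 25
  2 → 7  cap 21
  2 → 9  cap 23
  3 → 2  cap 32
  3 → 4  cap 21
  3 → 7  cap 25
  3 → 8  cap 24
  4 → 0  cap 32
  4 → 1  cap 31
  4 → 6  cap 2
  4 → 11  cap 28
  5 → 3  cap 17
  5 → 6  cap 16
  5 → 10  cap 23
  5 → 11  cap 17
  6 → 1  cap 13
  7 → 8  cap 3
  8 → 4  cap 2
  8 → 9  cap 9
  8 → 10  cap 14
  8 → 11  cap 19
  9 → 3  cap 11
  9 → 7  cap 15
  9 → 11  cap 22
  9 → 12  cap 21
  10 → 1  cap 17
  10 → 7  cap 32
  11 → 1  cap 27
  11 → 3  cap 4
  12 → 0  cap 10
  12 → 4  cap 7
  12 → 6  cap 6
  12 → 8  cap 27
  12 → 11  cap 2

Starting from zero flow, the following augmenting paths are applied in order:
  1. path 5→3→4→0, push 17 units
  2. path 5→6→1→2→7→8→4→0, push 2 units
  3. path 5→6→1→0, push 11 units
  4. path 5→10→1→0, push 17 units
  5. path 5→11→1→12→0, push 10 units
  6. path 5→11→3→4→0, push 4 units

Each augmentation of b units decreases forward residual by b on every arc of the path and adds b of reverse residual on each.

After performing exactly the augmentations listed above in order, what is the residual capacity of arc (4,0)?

Residual capacity of (4,0): 9

after path 1 (5→3→4→0, push 17): res(4,0)=15
after path 2 (5→6→1→2→7→8→4→0, push 2): res(4,0)=13
after path 3 (5→6→1→0, push 11): res(4,0)=13
after path 4 (5→10→1→0, push 17): res(4,0)=13
after path 5 (5→11→1→12→0, push 10): res(4,0)=13
after path 6 (5→11→3→4→0, push 4): res(4,0)=9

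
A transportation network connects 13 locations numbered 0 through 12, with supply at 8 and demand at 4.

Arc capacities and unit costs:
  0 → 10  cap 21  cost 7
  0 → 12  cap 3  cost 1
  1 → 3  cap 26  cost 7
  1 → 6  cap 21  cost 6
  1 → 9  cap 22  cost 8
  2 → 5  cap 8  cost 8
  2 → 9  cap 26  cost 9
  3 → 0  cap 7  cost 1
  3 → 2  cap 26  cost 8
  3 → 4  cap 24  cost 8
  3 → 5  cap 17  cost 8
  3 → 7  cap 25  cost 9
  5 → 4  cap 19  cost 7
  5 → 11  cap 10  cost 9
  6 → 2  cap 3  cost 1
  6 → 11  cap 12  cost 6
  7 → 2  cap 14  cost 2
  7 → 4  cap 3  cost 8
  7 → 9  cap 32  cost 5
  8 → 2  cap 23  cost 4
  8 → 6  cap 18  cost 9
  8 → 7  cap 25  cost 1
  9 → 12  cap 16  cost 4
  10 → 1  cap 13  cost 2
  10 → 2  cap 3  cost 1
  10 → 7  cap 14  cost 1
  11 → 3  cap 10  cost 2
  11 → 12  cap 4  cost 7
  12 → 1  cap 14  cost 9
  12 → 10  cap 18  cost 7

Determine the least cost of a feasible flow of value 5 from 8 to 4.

shortest-cost path #1: 8→7→4 push 3 @ unit cost 9 (adds 27)
shortest-cost path #2: 8→7→2→5→4 push 2 @ unit cost 18 (adds 36)
total cost = 63

Minimum cost for 5 units: 63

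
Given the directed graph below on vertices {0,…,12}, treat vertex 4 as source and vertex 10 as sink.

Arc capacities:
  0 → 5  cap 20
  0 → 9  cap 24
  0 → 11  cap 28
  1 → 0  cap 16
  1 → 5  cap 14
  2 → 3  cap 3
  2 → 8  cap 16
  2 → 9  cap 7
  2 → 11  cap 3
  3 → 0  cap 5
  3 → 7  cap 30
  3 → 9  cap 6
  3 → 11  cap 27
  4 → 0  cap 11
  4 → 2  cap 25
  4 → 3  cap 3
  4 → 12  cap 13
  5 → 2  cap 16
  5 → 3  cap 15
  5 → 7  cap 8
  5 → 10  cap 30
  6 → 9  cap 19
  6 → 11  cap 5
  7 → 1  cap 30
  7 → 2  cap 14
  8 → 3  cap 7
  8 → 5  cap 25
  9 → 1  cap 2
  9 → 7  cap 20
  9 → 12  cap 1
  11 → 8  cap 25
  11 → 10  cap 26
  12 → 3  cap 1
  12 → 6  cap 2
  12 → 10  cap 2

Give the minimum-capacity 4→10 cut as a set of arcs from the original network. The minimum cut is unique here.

Min-cut arcs: {(4,0), (4,2), (4,3), (12,3), (12,6), (12,10)} (total capacity 44)

augment #1: 4→12→10 push 2
augment #2: 4→0→5→10 push 11
augment #3: 4→2→11→10 push 3
augment #4: 4→3→11→10 push 3
augment #5: 4→2→3→11→10 push 3
augment #6: 4→2→8→5→10 push 16
augment #7: 4→12→3→11→10 push 1
augment #8: 4→12→6→11→10 push 2
augment #9: 4→2→9→1→5→10 push 2
augment #10: 4→2→9→7→1→5→10 push 1
max flow = 44; residual-reachable set from 4 gives S-side
cut edges (S→T): {(4,0), (4,2), (4,3), (12,3), (12,6), (12,10)} total cap 44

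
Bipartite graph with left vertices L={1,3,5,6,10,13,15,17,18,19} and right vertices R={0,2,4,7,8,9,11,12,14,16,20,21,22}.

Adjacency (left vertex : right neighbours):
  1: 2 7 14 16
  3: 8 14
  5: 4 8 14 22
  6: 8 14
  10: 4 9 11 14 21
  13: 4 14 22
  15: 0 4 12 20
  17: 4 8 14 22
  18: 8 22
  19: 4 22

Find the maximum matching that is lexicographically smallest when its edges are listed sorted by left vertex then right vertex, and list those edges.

Lex-smallest maximum matching: {(1,2), (3,8), (5,4), (6,14), (10,9), (13,22), (15,0)}

|M| = 7 (so the lex-smallest maximum matching has 7 edges)
process left vertices in ascending order; for each, take the smallest-labelled available neighbour that still permits 7 edges overall, or leave it unmatched if none does
lex-smallest matching: {1-2, 3-8, 5-4, 6-14, 10-9, 13-22, 15-0}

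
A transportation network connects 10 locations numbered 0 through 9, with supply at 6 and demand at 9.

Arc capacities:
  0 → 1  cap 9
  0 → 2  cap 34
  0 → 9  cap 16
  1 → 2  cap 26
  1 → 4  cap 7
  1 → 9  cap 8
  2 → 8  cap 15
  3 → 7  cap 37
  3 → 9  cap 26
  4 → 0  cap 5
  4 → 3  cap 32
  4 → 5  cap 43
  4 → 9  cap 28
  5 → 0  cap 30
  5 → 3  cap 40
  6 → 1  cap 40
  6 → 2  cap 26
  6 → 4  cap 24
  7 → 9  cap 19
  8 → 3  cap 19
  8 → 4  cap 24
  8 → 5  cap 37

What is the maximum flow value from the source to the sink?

Maximum flow value: 54

augment #1: 6→1→9 bottleneck 8, total now 8
augment #2: 6→4→9 bottleneck 24, total now 32
augment #3: 6→1→4→9 bottleneck 4, total now 36
augment #4: 6→1→4→0→9 bottleneck 3, total now 39
augment #5: 6→2→8→3→9 bottleneck 15, total now 54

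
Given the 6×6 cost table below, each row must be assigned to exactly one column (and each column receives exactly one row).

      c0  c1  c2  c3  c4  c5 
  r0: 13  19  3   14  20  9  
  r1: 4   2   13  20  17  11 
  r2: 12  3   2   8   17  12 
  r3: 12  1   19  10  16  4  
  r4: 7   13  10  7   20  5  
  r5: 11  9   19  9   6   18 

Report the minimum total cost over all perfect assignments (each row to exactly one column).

Minimum assignment cost: 27

one of 2 optimal assignments: row0→col2 (cost 3), row1→col0 (cost 4), row2→col1 (cost 3), row3→col5 (cost 4), row4→col3 (cost 7), row5→col4 (cost 6)
total = 3 + 4 + 3 + 4 + 7 + 6 = 27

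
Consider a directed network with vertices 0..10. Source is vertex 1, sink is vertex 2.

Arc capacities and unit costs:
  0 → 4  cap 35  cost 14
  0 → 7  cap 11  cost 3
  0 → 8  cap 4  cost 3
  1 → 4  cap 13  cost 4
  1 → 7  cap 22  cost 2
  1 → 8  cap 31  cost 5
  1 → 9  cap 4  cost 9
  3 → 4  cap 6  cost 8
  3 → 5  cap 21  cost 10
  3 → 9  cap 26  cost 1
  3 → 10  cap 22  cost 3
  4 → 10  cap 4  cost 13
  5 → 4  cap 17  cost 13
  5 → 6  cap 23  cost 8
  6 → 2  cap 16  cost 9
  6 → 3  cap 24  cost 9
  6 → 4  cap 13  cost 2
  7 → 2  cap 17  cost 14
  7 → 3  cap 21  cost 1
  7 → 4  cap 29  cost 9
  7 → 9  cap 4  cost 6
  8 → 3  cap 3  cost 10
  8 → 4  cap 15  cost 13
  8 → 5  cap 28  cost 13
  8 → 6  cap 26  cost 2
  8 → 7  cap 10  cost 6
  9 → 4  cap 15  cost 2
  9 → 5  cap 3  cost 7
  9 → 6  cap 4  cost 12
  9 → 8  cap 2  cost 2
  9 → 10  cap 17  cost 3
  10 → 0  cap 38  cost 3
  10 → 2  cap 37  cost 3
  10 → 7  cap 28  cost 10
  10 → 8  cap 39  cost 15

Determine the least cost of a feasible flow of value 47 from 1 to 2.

Minimum cost for 47 units: 620

shortest-cost path #1: 1→7→3→10→2 push 21 @ unit cost 9 (adds 189)
shortest-cost path #2: 1→7→9→10→2 push 1 @ unit cost 14 (adds 14)
shortest-cost path #3: 1→9→10→2 push 4 @ unit cost 15 (adds 60)
shortest-cost path #4: 1→8→6→2 push 16 @ unit cost 16 (adds 256)
shortest-cost path #5: 1→4→10→2 push 4 @ unit cost 20 (adds 80)
shortest-cost path #6: 1→8→3→10→2 push 1 @ unit cost 21 (adds 21)
total cost = 620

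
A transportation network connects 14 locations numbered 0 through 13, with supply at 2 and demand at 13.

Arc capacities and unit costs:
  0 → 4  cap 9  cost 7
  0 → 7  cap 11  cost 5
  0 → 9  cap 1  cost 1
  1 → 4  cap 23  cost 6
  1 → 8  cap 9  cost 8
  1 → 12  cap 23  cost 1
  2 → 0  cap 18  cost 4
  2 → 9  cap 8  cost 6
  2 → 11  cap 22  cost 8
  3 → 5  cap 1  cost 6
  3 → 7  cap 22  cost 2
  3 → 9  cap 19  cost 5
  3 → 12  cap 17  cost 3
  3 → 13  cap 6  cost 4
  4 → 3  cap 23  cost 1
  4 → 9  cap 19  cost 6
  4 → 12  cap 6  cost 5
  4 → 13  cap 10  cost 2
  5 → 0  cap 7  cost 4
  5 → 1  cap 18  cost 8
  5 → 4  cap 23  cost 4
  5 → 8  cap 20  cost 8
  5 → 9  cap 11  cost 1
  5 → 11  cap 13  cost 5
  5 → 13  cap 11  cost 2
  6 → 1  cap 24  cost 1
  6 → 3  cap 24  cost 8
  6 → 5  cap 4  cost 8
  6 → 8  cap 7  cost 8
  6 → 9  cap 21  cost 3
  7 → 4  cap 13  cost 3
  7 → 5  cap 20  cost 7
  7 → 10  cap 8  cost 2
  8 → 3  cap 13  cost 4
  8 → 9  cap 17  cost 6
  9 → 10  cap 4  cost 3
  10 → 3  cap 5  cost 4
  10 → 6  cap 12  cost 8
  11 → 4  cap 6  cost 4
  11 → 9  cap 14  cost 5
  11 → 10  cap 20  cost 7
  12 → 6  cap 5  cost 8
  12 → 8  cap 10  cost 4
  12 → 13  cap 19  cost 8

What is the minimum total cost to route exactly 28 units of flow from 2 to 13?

shortest-cost path #1: 2→0→4→13 push 9 @ unit cost 13 (adds 117)
shortest-cost path #2: 2→11→4→13 push 1 @ unit cost 14 (adds 14)
shortest-cost path #3: 2→0→9→10→3→13 push 1 @ unit cost 16 (adds 16)
shortest-cost path #4: 2→9→10→3→13 push 3 @ unit cost 17 (adds 51)
shortest-cost path #5: 2→11→4→3→13 push 2 @ unit cost 17 (adds 34)
shortest-cost path #6: 2→0→7→5→13 push 8 @ unit cost 18 (adds 144)
shortest-cost path #7: 2→9→0→7→5→13 push 1 @ unit cost 19 (adds 19)
shortest-cost path #8: 2→11→4→0→7→5→13 push 2 @ unit cost 19 (adds 38)
shortest-cost path #9: 2→11→4→3→12→13 push 1 @ unit cost 24 (adds 24)
total cost = 457

Minimum cost for 28 units: 457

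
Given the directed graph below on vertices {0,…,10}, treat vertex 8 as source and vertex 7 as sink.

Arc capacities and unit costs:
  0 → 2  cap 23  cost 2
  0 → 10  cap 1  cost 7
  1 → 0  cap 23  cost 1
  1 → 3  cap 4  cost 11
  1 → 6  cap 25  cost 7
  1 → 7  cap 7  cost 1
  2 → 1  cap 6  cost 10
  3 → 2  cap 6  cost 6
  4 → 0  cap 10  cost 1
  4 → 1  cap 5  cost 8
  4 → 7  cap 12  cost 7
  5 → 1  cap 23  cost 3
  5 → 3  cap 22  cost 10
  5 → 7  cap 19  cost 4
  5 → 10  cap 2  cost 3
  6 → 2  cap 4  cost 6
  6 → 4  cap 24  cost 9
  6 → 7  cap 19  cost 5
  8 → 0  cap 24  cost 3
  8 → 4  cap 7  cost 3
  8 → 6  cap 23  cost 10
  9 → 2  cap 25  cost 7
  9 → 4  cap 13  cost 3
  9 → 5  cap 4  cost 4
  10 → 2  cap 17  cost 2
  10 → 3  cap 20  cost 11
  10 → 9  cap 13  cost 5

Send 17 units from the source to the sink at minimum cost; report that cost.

shortest-cost path #1: 8→4→7 push 7 @ unit cost 10 (adds 70)
shortest-cost path #2: 8→6→7 push 10 @ unit cost 15 (adds 150)
total cost = 220

Minimum cost for 17 units: 220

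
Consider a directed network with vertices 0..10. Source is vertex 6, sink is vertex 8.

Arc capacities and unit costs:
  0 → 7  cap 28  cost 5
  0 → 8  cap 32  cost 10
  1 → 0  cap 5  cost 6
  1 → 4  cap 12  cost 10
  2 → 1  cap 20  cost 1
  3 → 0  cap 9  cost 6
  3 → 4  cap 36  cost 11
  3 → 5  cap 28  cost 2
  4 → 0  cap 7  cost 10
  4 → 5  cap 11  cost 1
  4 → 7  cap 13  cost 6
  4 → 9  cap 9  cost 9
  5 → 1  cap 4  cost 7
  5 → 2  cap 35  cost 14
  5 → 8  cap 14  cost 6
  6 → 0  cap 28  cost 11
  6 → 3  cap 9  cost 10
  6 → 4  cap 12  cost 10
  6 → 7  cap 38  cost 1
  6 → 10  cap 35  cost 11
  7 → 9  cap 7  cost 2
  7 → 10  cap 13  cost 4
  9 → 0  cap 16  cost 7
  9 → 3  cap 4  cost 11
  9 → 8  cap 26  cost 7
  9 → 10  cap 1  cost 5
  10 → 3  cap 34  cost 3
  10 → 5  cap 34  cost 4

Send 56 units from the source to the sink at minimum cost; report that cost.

shortest-cost path #1: 6→7→9→8 push 7 @ unit cost 10 (adds 70)
shortest-cost path #2: 6→7→10→5→8 push 13 @ unit cost 15 (adds 195)
shortest-cost path #3: 6→4→5→8 push 1 @ unit cost 17 (adds 17)
shortest-cost path #4: 6→0→8 push 28 @ unit cost 21 (adds 588)
shortest-cost path #5: 6→4→9→8 push 7 @ unit cost 26 (adds 182)
total cost = 1052

Minimum cost for 56 units: 1052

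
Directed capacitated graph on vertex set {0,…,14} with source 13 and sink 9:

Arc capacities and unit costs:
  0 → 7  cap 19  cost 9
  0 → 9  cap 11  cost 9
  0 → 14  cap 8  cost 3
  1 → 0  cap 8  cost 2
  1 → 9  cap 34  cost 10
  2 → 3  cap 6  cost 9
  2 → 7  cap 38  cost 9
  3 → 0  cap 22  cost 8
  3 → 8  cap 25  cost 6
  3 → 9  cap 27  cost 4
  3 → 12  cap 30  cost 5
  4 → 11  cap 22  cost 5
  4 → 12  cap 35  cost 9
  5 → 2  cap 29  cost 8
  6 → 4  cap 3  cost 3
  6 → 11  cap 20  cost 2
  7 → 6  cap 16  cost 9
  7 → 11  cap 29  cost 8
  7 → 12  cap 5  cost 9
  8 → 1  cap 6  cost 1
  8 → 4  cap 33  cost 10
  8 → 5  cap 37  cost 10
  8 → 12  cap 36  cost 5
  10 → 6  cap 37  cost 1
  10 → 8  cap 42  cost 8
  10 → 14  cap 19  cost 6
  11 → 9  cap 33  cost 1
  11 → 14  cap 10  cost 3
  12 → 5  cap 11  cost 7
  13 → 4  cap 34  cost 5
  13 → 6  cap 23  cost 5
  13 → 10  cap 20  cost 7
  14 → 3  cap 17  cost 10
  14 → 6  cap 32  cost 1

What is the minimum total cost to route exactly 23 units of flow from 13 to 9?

shortest-cost path #1: 13→6→11→9 push 20 @ unit cost 8 (adds 160)
shortest-cost path #2: 13→4→11→9 push 3 @ unit cost 11 (adds 33)
total cost = 193

Minimum cost for 23 units: 193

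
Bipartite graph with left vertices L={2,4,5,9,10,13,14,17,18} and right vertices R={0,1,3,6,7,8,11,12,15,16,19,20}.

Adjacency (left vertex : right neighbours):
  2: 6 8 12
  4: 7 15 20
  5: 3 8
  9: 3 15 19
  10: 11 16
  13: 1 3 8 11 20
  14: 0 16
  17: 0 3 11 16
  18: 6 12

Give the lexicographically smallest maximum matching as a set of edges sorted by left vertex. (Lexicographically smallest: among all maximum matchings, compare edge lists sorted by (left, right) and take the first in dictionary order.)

|M| = 9 (so the lex-smallest maximum matching has 9 edges)
process left vertices in ascending order; for each, take the smallest-labelled available neighbour that still permits 9 edges overall, or leave it unmatched if none does
lex-smallest matching: {2-6, 4-7, 5-3, 9-15, 10-11, 13-1, 14-0, 17-16, 18-12}

Lex-smallest maximum matching: {(2,6), (4,7), (5,3), (9,15), (10,11), (13,1), (14,0), (17,16), (18,12)}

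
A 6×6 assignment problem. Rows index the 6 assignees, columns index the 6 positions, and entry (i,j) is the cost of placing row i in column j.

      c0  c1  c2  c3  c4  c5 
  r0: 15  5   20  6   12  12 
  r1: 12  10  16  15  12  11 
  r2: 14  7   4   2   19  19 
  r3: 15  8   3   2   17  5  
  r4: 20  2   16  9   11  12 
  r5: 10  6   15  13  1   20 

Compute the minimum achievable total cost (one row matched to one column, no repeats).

optimal assignment: row0→col3 (cost 6), row1→col0 (cost 12), row2→col2 (cost 4), row3→col5 (cost 5), row4→col1 (cost 2), row5→col4 (cost 1)
total = 6 + 12 + 4 + 5 + 2 + 1 = 30

Minimum assignment cost: 30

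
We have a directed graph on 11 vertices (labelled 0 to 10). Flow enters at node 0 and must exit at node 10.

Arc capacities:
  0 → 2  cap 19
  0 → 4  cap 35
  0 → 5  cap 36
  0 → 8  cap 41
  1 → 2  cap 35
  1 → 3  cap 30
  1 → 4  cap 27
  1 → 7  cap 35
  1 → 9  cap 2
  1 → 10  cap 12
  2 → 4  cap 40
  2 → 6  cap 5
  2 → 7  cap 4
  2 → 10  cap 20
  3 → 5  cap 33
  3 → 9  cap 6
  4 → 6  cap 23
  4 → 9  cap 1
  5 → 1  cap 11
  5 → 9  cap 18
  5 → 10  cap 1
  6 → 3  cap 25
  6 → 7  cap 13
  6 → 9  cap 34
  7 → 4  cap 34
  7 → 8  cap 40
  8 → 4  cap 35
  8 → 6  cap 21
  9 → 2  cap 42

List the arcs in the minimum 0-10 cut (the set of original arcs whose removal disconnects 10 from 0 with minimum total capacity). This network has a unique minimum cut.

Min-cut arcs: {(2,10), (5,1), (5,10)} (total capacity 32)

augment #1: 0→2→10 push 19
augment #2: 0→5→10 push 1
augment #3: 0→5→1→10 push 11
augment #4: 0→4→9→2→10 push 1
max flow = 32; residual-reachable set from 0 gives S-side
cut edges (S→T): {(2,10), (5,1), (5,10)} total cap 32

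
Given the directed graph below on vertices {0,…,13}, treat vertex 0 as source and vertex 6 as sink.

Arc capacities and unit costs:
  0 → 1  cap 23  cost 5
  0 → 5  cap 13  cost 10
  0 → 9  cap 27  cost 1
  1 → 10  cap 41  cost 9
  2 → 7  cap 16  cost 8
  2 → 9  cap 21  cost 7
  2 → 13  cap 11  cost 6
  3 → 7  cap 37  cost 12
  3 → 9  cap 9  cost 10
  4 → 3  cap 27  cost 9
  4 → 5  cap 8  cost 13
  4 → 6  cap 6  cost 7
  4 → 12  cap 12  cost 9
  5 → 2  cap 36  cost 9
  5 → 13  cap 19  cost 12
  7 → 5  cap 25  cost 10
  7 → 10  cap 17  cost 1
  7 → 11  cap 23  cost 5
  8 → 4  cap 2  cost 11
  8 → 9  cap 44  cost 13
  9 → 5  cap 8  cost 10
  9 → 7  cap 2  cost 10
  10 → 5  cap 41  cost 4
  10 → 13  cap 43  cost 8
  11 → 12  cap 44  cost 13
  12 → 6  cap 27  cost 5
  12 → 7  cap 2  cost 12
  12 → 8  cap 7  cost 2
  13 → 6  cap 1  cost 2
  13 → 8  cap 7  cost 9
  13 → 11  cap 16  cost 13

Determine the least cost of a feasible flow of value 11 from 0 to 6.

shortest-cost path #1: 0→9→7→10→13→6 push 1 @ unit cost 22 (adds 22)
shortest-cost path #2: 0→9→7→11→12→6 push 1 @ unit cost 34 (adds 34)
shortest-cost path #3: 0→1→10→7→11→12→6 push 1 @ unit cost 36 (adds 36)
shortest-cost path #4: 0→5→13→8→4→6 push 2 @ unit cost 49 (adds 98)
shortest-cost path #5: 0→5→2→7→11→12→6 push 6 @ unit cost 50 (adds 300)
total cost = 490

Minimum cost for 11 units: 490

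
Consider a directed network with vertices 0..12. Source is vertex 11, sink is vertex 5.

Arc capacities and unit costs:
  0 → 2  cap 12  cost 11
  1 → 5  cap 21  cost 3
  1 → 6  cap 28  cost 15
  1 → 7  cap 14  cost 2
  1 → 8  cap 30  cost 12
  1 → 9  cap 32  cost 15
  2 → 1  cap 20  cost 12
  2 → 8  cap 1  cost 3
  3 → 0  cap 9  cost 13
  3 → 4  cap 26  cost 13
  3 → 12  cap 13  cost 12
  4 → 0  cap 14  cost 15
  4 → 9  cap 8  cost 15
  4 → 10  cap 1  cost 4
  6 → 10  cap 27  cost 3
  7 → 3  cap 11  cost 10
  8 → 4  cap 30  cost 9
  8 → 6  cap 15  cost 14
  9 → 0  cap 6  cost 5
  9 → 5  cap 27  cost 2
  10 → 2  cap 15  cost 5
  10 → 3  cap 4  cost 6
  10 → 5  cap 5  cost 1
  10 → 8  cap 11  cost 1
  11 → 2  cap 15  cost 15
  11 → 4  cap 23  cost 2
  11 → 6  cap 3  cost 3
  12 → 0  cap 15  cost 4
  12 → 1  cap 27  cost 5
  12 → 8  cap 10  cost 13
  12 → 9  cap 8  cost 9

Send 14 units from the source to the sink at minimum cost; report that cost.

shortest-cost path #1: 11→4→10→5 push 1 @ unit cost 7 (adds 7)
shortest-cost path #2: 11→6→10→5 push 3 @ unit cost 7 (adds 21)
shortest-cost path #3: 11→4→9→5 push 8 @ unit cost 19 (adds 152)
shortest-cost path #4: 11→2→1→5 push 2 @ unit cost 30 (adds 60)
total cost = 240

Minimum cost for 14 units: 240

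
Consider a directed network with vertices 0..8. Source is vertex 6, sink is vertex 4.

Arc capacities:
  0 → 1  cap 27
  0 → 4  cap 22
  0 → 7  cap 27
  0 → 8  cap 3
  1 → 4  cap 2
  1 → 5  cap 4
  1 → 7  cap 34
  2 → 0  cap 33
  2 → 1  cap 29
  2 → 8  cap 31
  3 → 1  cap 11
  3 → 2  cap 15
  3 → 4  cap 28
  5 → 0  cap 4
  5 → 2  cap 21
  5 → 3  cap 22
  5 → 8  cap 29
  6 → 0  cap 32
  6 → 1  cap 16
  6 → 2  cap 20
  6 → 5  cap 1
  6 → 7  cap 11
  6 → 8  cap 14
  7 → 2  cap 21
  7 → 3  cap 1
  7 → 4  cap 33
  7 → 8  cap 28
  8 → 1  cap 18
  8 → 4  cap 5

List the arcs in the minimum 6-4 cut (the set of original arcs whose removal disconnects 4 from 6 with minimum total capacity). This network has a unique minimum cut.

augment #1: 6→0→4 push 22
augment #2: 6→1→4 push 2
augment #3: 6→7→4 push 11
augment #4: 6→8→4 push 5
augment #5: 6→0→7→4 push 10
augment #6: 6→1→7→4 push 12
augment #7: 6→5→3→4 push 1
augment #8: 6→1→5→3→4 push 2
augment #9: 6→2→0→7→3→4 push 1
augment #10: 6→2→1→5→3→4 push 2
max flow = 68; residual-reachable set from 6 gives S-side
cut edges (S→T): {(0,4), (1,4), (1,5), (6,5), (7,3), (7,4), (8,4)} total cap 68

Min-cut arcs: {(0,4), (1,4), (1,5), (6,5), (7,3), (7,4), (8,4)} (total capacity 68)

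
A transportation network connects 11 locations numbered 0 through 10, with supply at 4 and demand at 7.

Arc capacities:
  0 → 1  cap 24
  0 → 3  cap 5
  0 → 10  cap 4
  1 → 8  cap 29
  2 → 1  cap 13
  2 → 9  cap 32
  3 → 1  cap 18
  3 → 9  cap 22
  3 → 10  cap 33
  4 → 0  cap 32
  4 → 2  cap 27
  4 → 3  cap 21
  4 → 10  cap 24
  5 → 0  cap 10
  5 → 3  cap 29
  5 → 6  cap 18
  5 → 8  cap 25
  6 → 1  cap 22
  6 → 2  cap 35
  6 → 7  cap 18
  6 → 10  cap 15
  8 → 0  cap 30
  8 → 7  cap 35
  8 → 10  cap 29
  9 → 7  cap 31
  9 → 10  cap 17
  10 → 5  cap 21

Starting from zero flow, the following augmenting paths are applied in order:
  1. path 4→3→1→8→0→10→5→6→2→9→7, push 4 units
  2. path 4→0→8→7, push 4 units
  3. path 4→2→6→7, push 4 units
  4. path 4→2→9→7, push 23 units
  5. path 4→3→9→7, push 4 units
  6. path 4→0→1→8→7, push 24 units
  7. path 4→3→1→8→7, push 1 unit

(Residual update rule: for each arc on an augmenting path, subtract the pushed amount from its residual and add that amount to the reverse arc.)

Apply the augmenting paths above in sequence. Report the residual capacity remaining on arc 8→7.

after path 1 (4→3→1→8→0→10→5→6→2→9→7, push 4): res(8,7)=35
after path 2 (4→0→8→7, push 4): res(8,7)=31
after path 3 (4→2→6→7, push 4): res(8,7)=31
after path 4 (4→2→9→7, push 23): res(8,7)=31
after path 5 (4→3→9→7, push 4): res(8,7)=31
after path 6 (4→0→1→8→7, push 24): res(8,7)=7
after path 7 (4→3→1→8→7, push 1): res(8,7)=6

Residual capacity of (8,7): 6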